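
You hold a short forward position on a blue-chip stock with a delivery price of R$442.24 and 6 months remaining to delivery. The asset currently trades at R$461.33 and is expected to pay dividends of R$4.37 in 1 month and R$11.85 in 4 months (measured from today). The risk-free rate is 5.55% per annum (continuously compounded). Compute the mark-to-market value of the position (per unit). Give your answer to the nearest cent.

-R$15.21

PV(remaining dividends) I = 4.37·e^(−0.0555·1/12) + 11.85·e^(−0.0555·4/12) = 15.9826
Current forward F = (S − I)·e^(rT) = (461.33 − 15.9826)·e^(0.0555·6/12) = 445.3474 × 1.028139 = 457.8790
Value (long) = (F − K)·e^(−rT) = (457.8790 − 442.24) × 0.972631 = 15.2110
Short position value = −(long value) = -R$15.21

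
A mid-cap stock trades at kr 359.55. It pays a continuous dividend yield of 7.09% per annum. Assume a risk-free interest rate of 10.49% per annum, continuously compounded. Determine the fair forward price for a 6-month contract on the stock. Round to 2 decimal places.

kr 365.71

F = S·e^((r − q)T) = 359.55 · e^((0.1049 − 0.0709) × 6/12)
= 359.55 · e^0.017000 = 359.55 × 1.017145
F = kr 365.71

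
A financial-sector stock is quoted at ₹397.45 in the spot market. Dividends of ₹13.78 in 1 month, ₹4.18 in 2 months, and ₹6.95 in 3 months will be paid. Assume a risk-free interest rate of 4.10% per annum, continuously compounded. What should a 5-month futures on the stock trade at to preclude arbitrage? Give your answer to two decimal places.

₹379.11

PV(dividends) I = 13.78·e^(−0.0410·1/12) + 4.18·e^(−0.0410·2/12) + 6.95·e^(−0.0410·3/12)
I = 13.7330 + 4.1515 + 6.8791 = 24.7636
F = (S − I)·e^(rT) = (397.45 − 24.7636) · e^(0.0410·5/12)
= 372.6864 · e^0.017083 = 372.6864 × 1.017230 = ₹379.11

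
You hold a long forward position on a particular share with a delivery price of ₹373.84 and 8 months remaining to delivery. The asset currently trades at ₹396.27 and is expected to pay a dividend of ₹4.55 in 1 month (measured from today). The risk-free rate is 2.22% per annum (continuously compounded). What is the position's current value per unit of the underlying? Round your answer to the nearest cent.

₹23.38

PV(remaining dividends) I = 4.55·e^(−0.0222·1/12) = 4.5416
Current forward F = (S − I)·e^(rT) = (396.27 − 4.5416)·e^(0.0222·8/12) = 391.7284 × 1.014910 = 397.5691
Value (long) = (F − K)·e^(−rT) = (397.5691 − 373.84) × 0.985309 = 23.3805
Value = ₹23.38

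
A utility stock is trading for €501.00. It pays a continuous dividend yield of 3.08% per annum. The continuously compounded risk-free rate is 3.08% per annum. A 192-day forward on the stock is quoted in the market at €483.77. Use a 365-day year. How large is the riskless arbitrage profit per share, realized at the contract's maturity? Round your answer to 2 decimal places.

Fair forward: F* = S·e^(carry·T), with carry = (r − q) = 0.0308 − 0.0308 = 0.0000
F* = 501.00 · e^(0.0000 × 192/365) = 501.00 · e^0.000000 = 501.00 × 1.000000 = €501.0000
Market €483.77 < fair €501.0000: forward underpriced → reverse cash-and-carry (short spot, go long the forward).
At maturity, profit = |F_mkt − F*| = |483.77 − 501.0000| = €17.23 per share

€17.23 per share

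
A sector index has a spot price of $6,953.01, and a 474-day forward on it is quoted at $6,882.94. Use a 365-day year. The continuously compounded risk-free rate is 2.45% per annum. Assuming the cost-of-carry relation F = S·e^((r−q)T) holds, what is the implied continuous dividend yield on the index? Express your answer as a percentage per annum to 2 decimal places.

From F = S·e^((r−q)T): (r − q) = ln(F/S)/T
ln(6882.94/6953.01) = ln(0.989922) = -0.010129
(r − q) = -0.010129 / (474/365) = -0.007800
q = r − ln(F/S)/T = 0.0245 + 0.007800 = 0.032300
q = 3.23%

3.23%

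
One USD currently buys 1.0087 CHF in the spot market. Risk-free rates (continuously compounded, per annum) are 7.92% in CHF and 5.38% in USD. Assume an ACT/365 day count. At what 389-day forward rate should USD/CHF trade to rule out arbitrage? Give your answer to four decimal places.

1.0364

F = S·e^((r_CHF − r_USD)T) = 1.0087 · e^((0.0792 − 0.0538) × 389/365)
= 1.0087 · e^0.027070 = 1.0087 × 1.027440
F = 1.0364 CHF per USD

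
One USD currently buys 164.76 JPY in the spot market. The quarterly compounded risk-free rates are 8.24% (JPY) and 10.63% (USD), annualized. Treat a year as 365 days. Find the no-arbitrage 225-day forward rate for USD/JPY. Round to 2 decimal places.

By covered interest parity, F = S · (1+r_JPY/4)^(4T) / (1+r_USD/4)^(4T)
= 164.76 × 1.051564 / 1.066809 = 164.76 × 0.985710
F = 162.41 JPY per USD

162.41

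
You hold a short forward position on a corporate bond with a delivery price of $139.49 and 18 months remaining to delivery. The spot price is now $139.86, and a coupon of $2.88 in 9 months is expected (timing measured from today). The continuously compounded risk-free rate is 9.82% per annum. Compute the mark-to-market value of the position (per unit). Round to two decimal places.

-$16.80

PV(remaining coupons) I = 2.88·e^(−0.0982·9/12) = 2.6755
Current forward F = (S − I)·e^(rT) = (139.86 − 2.6755)·e^(0.0982·18/12) = 137.1845 × 1.158702 = 158.9560
Value (long) = (F − K)·e^(−rT) = (158.9560 − 139.49) × 0.863035 = 16.7998
Short position value = −(long value) = -$16.80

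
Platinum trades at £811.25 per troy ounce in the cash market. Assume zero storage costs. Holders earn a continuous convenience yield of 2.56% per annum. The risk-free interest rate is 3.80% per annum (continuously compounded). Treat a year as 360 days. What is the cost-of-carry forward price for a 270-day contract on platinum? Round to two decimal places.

£818.83 per troy ounce

Net carry = r + u − y = 0.0380 + 0.0000 − 0.0256 = 0.0124
F = S·e^((r+u−y)T) = 811.25 · e^(0.0124 × 270/360) = 811.25 · e^0.009300
= 811.25 × 1.009343 = £818.83 per troy ounce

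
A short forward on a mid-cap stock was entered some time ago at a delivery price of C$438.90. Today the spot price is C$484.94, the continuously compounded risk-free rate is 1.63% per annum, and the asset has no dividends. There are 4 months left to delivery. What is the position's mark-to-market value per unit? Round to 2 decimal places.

Current fair forward for the remaining 4 months: F = S·e^(r·T), r = 0.0163
F = 484.94 · e^(0.0163 × 4/12) = 484.94 × 1.005448 = 487.5820
Value of long forward = (F − K)·e^(−rT) = (487.5820 − 438.90) · e^(−0.0163·4/12)
= 48.6820 × 0.994581 = 48.42
Short position value = −(long value) = -C$48.42

-C$48.42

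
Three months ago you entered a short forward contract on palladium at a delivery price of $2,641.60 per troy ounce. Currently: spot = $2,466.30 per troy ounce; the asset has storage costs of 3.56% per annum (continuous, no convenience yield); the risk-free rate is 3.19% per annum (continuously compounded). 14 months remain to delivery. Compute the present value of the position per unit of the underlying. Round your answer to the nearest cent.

Current fair forward for the remaining 14 months: F = S·e^((r + u)·T), (r + u) = 0.0319 + 0.0356 = 0.0675
F = 2466.30 · e^(0.0675 × 14/12) = 2466.30 × 1.08193380 = 2668.3733
Value of long forward = (F − K)·e^(−rT) = (2668.3733 − 2641.60) · e^(−0.0319·14/12)
= 26.7733 × 0.96346736 = 25.80
Short position value = −(long value) = -$25.80

-$25.80 per troy ounce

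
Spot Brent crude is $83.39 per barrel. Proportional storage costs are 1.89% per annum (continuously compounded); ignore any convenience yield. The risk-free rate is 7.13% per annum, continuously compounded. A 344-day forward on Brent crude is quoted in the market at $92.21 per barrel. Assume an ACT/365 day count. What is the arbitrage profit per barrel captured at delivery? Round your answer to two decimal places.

$1.42 per barrel

Fair forward: F* = S·e^(carry·T), with carry = (r + u) = 0.0713 + 0.0189 = 0.0902
F* = 83.39 · e^(0.0902 × 344/365) = 83.39 · e^0.085010 = 83.39 × 1.088728 = $90.7890
Market $92.21 > fair $90.7890: forward overpriced → cash-and-carry (buy spot, short the forward).
At maturity, profit = |F_mkt − F*| = |92.21 − 90.7890| = $1.42 per barrel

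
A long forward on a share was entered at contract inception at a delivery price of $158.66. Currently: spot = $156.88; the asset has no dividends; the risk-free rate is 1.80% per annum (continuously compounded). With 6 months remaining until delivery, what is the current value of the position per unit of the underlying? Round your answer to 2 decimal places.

-$0.36

Current fair forward for the remaining 6 months: F = S·e^(r·T), r = 0.0180
F = 156.88 · e^(0.0180 × 6/12) = 156.88 × 1.009041 = 158.2984
Value of long forward = (F − K)·e^(−rT) = (158.2984 − 158.66) · e^(−0.0180·6/12)
= -0.3616 × 0.991040 = -0.36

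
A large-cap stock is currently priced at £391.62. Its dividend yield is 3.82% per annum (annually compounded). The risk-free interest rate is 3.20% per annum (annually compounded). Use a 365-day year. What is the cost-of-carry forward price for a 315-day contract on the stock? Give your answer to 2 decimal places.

£389.60

F = S · (1+r)^T / (1+q)^T
= 391.62 × 1.027557 / 1.032882 = 391.62 × 0.994845
F = £389.60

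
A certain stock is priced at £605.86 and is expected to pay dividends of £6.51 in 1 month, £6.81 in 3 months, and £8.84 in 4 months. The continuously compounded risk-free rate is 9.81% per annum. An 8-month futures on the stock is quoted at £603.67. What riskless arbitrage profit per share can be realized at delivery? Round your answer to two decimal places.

PV(dividends) I = 6.51·e^(−0.0981·1/12) + 6.81·e^(−0.0981·3/12) + 8.84·e^(−0.0981·4/12) = 21.6576
Fair futures F* = (S − I)·e^(rT) = (605.86 − 21.6576)·e^0.065400 = 584.2024 × 1.067586 = 623.6863
Market £603.67 < fair 623.6863: forward underpriced → reverse cash-and-carry (short the stock, invest proceeds at r, pay the dividends, go long the forward).
Profit at T = |F_mkt − F*| = |603.67 − 623.6863| = £20.02 per share

£20.02 per share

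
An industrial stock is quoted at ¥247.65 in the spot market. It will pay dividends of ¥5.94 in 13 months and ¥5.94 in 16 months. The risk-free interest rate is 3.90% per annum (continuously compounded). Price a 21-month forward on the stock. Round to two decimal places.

PV(dividends) I = 5.94·e^(−0.0390·13/12) + 5.94·e^(−0.0390·16/12)
I = 5.6943 + 5.6390 = 11.3333
F = (S − I)·e^(rT) = (247.65 − 11.3333) · e^(0.0390·21/12)
= 236.3167 · e^0.068250 = 236.3167 × 1.070633 = ¥253.01

¥253.01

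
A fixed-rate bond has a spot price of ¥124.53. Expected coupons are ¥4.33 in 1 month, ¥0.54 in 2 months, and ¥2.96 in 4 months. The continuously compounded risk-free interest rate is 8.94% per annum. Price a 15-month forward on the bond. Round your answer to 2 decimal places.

¥130.64

PV(coupons) I = 4.33·e^(−0.0894·1/12) + 0.54·e^(−0.0894·2/12) + 2.96·e^(−0.0894·4/12)
I = 4.2979 + 0.5320 + 2.8731 = 7.7030
F = (S − I)·e^(rT) = (124.53 − 7.7030) · e^(0.0894·15/12)
= 116.8270 · e^0.111750 = 116.8270 × 1.118233 = ¥130.64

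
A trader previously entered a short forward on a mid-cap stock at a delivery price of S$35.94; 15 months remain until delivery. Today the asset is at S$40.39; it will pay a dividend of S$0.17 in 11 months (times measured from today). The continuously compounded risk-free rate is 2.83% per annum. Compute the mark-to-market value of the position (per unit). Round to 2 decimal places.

-S$5.53

PV(remaining dividends) I = 0.17·e^(−0.0283·11/12) = 0.1656
Current forward F = (S − I)·e^(rT) = (40.39 − 0.1656)·e^(0.0283·15/12) = 40.2244 × 1.036008 = 41.6728
Value (long) = (F − K)·e^(−rT) = (41.6728 − 35.94) × 0.965243 = 5.5335
Short position value = −(long value) = -S$5.53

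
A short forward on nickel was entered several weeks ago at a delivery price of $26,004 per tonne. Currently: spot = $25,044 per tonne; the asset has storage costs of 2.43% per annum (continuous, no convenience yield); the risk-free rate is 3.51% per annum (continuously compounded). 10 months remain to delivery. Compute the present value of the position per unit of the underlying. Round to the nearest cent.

-$301.91 per tonne

Current fair forward for the remaining 10 months: F = S·e^((r + u)·T), (r + u) = 0.0351 + 0.0243 = 0.0594
F = 25044 · e^(0.0594 × 10/12) = 25044 × 1.05074559 = 26314.8726
Value of long forward = (F − K)·e^(−rT) = (26314.8726 − 26004) · e^(−0.0351·10/12)
= 310.8726 × 0.97117364 = 301.91
Short position value = −(long value) = -$301.91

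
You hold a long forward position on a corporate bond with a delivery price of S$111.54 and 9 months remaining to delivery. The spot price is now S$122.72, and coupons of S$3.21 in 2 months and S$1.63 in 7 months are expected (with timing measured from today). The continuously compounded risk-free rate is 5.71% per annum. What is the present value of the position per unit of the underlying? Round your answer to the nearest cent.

PV(remaining coupons) I = 3.21·e^(−0.0571·2/12) + 1.63·e^(−0.0571·7/12) = 4.7562
Current forward F = (S − I)·e^(rT) = (122.72 − 4.7562)·e^(0.0571·9/12) = 117.9638 × 1.043755 = 123.1253
Value (long) = (F − K)·e^(−rT) = (123.1253 − 111.54) × 0.958079 = 11.0996
Value = S$11.10

S$11.10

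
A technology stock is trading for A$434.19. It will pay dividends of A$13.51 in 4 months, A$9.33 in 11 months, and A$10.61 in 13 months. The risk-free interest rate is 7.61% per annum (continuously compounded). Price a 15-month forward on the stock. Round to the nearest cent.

PV(dividends) I = 13.51·e^(−0.0761·4/12) + 9.33·e^(−0.0761·11/12) + 10.61·e^(−0.0761·13/12)
I = 13.1716 + 8.7013 + 9.7704 = 31.6433
F = (S − I)·e^(rT) = (434.19 − 31.6433) · e^(0.0761·15/12)
= 402.5467 · e^0.095125 = 402.5467 × 1.099796 = A$442.72

A$442.72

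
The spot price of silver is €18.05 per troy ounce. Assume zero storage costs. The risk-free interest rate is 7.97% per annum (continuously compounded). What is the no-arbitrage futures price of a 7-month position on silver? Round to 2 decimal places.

F = S·e^(rT) = 18.05 · e^(0.0797 × 7/12) = 18.05 · e^0.046492
= 18.05 × 1.047590 = €18.91 per troy ounce

€18.91 per troy ounce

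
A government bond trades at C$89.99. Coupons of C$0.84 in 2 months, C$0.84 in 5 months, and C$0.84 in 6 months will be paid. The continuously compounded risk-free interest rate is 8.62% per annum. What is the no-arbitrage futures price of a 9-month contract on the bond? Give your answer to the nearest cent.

C$93.39

PV(coupons) I = 0.84·e^(−0.0862·2/12) + 0.84·e^(−0.0862·5/12) + 0.84·e^(−0.0862·6/12)
I = 0.8280 + 0.8104 + 0.8046 = 2.4430
F = (S − I)·e^(rT) = (89.99 − 2.4430) · e^(0.0862·9/12)
= 87.5470 · e^0.064650 = 87.5470 × 1.066786 = C$93.39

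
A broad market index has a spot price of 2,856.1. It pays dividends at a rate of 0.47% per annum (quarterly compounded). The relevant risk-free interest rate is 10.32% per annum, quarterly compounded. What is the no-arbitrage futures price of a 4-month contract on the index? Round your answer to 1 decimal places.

2,950.1

F = S · (1+r/4)^(4T) / (1+q/4)^(4T)
= 2856.1 × 1.034547 / 1.001567 = 2856.1 × 1.032928
F = 2,950.1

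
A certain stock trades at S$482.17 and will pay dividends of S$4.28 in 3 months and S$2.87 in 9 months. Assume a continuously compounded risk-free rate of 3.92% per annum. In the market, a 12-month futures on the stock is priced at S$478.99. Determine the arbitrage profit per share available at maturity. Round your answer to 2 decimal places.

PV(dividends) I = 4.28·e^(−0.0392·3/12) + 2.87·e^(−0.0392·9/12) = 7.0251
Fair futures F* = (S − I)·e^(rT) = (482.17 − 7.0251)·e^0.039200 = 475.1449 × 1.039978 = 494.1402
Market S$478.99 < fair 494.1402: forward underpriced → reverse cash-and-carry (short the stock, invest proceeds at r, pay the dividends, go long the forward).
Profit at T = |F_mkt − F*| = |478.99 − 494.1402| = S$15.15 per share

S$15.15 per share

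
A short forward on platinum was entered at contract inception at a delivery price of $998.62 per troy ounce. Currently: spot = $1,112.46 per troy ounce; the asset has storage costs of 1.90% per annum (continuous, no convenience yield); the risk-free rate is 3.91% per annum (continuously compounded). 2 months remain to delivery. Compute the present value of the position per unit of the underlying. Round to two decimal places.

-$123.85 per troy ounce

Current fair forward for the remaining 2 months: F = S·e^((r + u)·T), (r + u) = 0.0391 + 0.0190 = 0.0581
F = 1112.46 · e^(0.0581 × 2/12) = 1112.46 × 1.00973037 = 1123.2846
Value of long forward = (F − K)·e^(−rT) = (1123.2846 − 998.62) · e^(−0.0391·2/12)
= 124.6646 × 0.99350452 = 123.85
Short position value = −(long value) = -$123.85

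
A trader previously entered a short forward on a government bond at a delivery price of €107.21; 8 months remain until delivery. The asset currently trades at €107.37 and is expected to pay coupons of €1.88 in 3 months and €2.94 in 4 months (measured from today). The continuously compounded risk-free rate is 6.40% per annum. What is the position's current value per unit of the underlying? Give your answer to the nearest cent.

PV(remaining coupons) I = 1.88·e^(−0.0640·3/12) + 2.94·e^(−0.0640·4/12) = 4.7281
Current forward F = (S − I)·e^(rT) = (107.37 − 4.7281)·e^(0.0640·8/12) = 102.6419 × 1.043590 = 107.1161
Value (long) = (F − K)·e^(−rT) = (107.1161 − 107.21) × 0.958231 = -0.0900
Short position value = −(long value) = €0.09

€0.09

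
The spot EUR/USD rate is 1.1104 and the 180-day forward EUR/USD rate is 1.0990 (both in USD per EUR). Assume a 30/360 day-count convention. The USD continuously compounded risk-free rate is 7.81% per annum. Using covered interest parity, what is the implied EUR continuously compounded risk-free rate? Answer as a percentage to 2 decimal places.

F = S·e^((r_USD − r_EUR)T) ⇒ r_EUR = r_USD − ln(F/S)/T
ln(1.0990/1.1104) = -0.010320; /(180/360) = -0.020640
r_EUR = 0.0781 + 0.020640 = 0.098740
r_EUR = 9.87%

9.87%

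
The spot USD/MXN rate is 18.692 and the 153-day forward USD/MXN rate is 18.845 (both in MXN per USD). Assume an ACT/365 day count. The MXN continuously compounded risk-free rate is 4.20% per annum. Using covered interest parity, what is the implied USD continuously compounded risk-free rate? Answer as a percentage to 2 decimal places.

2.26%

F = S·e^((r_MXN − r_USD)T) ⇒ r_USD = r_MXN − ln(F/S)/T
ln(18.845/18.692) = 0.008152; /(153/365) = 0.019448
r_USD = 0.0420 − 0.019448 = 0.022552
r_USD = 2.26%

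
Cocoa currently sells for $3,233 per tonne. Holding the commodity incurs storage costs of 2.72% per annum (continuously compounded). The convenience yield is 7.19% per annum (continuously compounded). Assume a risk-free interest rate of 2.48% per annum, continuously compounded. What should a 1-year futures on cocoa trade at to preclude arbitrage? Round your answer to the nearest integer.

Net carry = r + u − y = 0.0248 + 0.0272 − 0.0719 = -0.0199
F = S·e^((r+u−y)T) = 3233 · e^(-0.0199 × 1) = 3233 · e^-0.019900
= 3233 × 0.980297 = $3,169 per tonne

$3,169 per tonne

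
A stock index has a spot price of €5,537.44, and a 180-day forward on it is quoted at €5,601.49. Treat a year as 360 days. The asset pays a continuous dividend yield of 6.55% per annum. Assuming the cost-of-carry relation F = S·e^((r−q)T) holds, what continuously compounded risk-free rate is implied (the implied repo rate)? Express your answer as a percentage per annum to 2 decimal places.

From F = S·e^((r−q)T): (r − q) = ln(F/S)/T
ln(5601.49/5537.44) = ln(1.011567) = 0.011501
(r − q) = 0.011501 / (180/360) = 0.023002
r = ln(F/S)/T + q = 0.023002 + 0.0655 = 0.088502
r = 8.85%

8.85%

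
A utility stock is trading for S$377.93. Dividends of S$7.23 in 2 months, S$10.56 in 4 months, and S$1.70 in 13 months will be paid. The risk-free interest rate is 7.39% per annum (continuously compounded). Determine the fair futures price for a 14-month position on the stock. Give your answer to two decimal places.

S$391.23

PV(dividends) I = 7.23·e^(−0.0739·2/12) + 10.56·e^(−0.0739·4/12) + 1.70·e^(−0.0739·13/12)
I = 7.1415 + 10.3030 + 1.5692 = 19.0137
F = (S − I)·e^(rT) = (377.93 − 19.0137) · e^(0.0739·14/12)
= 358.9163 · e^0.086217 = 358.9163 × 1.090043 = S$391.23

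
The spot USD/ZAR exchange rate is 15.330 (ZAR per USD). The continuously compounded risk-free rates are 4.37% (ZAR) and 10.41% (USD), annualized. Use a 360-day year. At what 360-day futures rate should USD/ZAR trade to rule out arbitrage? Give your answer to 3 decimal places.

F = S·e^((r_ZAR − r_USD)T) = 15.330 · e^((0.0437 − 0.1041) × 360/360)
= 15.330 · e^-0.060400 = 15.330 × 0.941388
F = 14.431 ZAR per USD

14.431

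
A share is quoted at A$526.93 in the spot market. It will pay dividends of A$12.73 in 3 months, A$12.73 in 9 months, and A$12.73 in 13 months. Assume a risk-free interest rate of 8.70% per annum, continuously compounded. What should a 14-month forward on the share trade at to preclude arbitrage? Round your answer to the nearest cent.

A$543.41

PV(dividends) I = 12.73·e^(−0.0870·3/12) + 12.73·e^(−0.0870·9/12) + 12.73·e^(−0.0870·13/12)
I = 12.4561 + 11.9259 + 11.5850 = 35.9670
F = (S − I)·e^(rT) = (526.93 − 35.9670) · e^(0.0870·14/12)
= 490.9630 · e^0.101500 = 490.9630 × 1.106830 = A$543.41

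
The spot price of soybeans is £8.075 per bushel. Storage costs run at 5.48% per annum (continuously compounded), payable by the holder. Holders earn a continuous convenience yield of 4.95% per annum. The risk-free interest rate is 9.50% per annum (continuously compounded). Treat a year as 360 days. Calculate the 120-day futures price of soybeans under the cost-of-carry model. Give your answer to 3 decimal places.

£8.350 per bushel

Net carry = r + u − y = 0.0950 + 0.0548 − 0.0495 = 0.1003
F = S·e^((r+u−y)T) = 8.075 · e^(0.1003 × 120/360) = 8.075 · e^0.033433
= 8.075 × 1.033998 = £8.350 per bushel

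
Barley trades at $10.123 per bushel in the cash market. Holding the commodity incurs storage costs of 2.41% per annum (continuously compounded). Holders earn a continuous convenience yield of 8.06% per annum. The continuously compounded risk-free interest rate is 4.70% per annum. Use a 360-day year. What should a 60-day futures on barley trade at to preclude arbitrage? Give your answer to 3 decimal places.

Net carry = r + u − y = 0.0470 + 0.0241 − 0.0806 = -0.0095
F = S·e^((r+u−y)T) = 10.123 · e^(-0.0095 × 60/360) = 10.123 · e^-0.001583
= 10.123 × 0.998418 = $10.107 per bushel

$10.107 per bushel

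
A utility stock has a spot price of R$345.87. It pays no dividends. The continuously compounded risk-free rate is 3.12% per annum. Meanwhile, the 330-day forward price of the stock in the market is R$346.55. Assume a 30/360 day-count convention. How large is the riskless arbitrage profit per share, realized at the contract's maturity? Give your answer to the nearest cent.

R$9.35 per share

Fair forward: F* = S·e^(carry·T), with carry = r = 0.0312
F* = 345.87 · e^(0.0312 × 330/360) = 345.87 · e^0.028600 = 345.87 × 1.029013 = R$355.9047
Market R$346.55 < fair R$355.9047: forward underpriced → reverse cash-and-carry (short spot, go long the forward).
At maturity, profit = |F_mkt − F*| = |346.55 − 355.9047| = R$9.35 per share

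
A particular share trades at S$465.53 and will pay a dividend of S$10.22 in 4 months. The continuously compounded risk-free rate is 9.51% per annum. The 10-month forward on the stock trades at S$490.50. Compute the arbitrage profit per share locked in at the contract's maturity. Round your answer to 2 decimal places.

PV(dividends) I = 10.22·e^(−0.0951·4/12) = 9.9011
Fair forward F* = (S − I)·e^(rT) = (465.53 − 9.9011)·e^0.079250 = 455.6289 × 1.082475 = 493.2069
Market S$490.50 < fair 493.2069: forward underpriced → reverse cash-and-carry (short the stock, invest proceeds at r, pay the dividends, go long the forward).
Profit at T = |F_mkt − F*| = |490.50 − 493.2069| = S$2.71 per share

S$2.71 per share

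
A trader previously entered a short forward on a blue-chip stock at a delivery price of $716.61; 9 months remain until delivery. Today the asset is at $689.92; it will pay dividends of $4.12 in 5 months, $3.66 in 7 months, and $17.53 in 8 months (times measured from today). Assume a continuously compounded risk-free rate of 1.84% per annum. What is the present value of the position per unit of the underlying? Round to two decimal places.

PV(remaining dividends) I = 4.12·e^(−0.0184·5/12) + 3.66·e^(−0.0184·7/12) + 17.53·e^(−0.0184·8/12) = 25.0257
Current forward F = (S − I)·e^(rT) = (689.92 − 25.0257)·e^(0.0184·9/12) = 664.8943 × 1.013896 = 674.1337
Value (long) = (F − K)·e^(−rT) = (674.1337 − 716.61) × 0.986295 = -41.8942
Short position value = −(long value) = $41.89

$41.89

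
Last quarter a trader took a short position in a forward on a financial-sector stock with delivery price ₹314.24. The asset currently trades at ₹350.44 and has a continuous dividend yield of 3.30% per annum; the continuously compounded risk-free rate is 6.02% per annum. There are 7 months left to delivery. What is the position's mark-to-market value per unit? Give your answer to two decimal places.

Current fair forward for the remaining 7 months: F = S·e^((r − q)·T), (r − q) = 0.0602 − 0.0330 = 0.0272
F = 350.44 · e^(0.0272 × 7/12) = 350.44 × 1.015993 = 356.0446
Value of long forward = (F − K)·e^(−rT) = (356.0446 − 314.24) · e^(−0.0602·7/12)
= 41.8046 × 0.965493 = 40.36
Short position value = −(long value) = -₹40.36

-₹40.36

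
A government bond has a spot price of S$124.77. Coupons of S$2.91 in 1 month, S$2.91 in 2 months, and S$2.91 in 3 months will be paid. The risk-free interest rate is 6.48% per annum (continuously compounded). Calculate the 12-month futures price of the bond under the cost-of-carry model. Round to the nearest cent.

PV(coupons) I = 2.91·e^(−0.0648·1/12) + 2.91·e^(−0.0648·2/12) + 2.91·e^(−0.0648·3/12)
I = 2.8943 + 2.8787 + 2.8632 = 8.6362
F = (S − I)·e^(rT) = (124.77 − 8.6362) · e^(0.0648·12/12)
= 116.1338 · e^0.064800 = 116.1338 × 1.066946 = S$123.91

S$123.91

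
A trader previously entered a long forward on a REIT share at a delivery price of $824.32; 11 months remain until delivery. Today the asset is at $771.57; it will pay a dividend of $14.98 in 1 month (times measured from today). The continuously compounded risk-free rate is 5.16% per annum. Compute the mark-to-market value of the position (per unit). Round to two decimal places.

-$29.58

PV(remaining dividends) I = 14.98·e^(−0.0516·1/12) = 14.9157
Current forward F = (S − I)·e^(rT) = (771.57 − 14.9157)·e^(0.0516·11/12) = 756.6543 × 1.048436 = 793.3036
Value (long) = (F − K)·e^(−rT) = (793.3036 − 824.32) × 0.953801 = -29.5835
Value = -$29.58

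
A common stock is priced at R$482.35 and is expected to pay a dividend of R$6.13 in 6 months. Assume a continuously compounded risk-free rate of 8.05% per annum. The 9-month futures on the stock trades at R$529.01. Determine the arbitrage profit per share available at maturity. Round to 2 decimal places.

R$22.90 per share

PV(dividends) I = 6.13·e^(−0.0805·6/12) = 5.8882
Fair futures F* = (S − I)·e^(rT) = (482.35 − 5.8882)·e^0.060375 = 476.4618 × 1.062235 = 506.1144
Market R$529.01 > fair 506.1144: forward overpriced → cash-and-carry (borrow at r, buy the stock and collect the dividends, short the forward).
Profit at T = |F_mkt − F*| = |529.01 − 506.1144| = R$22.90 per share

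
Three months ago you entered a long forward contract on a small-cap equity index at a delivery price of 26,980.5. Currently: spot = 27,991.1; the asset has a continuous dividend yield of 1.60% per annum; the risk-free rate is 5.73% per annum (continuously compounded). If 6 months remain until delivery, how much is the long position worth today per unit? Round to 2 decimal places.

Current fair forward for the remaining 6 months: F = S·e^((r − q)·T), (r − q) = 0.0573 − 0.0160 = 0.0413
F = 27991.1 · e^(0.0413 × 6/12) = 27991.1 × 1.02086469 = 28575.1256
Value of long forward = (F − K)·e^(−rT) = (28575.1256 − 26980.5) · e^(−0.0573·6/12)
= 1594.6256 × 0.97175652 = 1549.59

1549.59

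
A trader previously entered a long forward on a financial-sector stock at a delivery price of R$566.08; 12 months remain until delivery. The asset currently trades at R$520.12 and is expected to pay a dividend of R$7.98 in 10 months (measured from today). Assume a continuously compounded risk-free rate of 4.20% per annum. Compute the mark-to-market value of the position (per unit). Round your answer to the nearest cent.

PV(remaining dividends) I = 7.98·e^(−0.0420·10/12) = 7.7055
Current forward F = (S − I)·e^(rT) = (520.12 − 7.7055)·e^(0.0420·12/12) = 512.4145 × 1.042894 = 534.3940
Value (long) = (F − K)·e^(−rT) = (534.3940 − 566.08) × 0.958870 = -30.3828
Value = -R$30.38

-R$30.38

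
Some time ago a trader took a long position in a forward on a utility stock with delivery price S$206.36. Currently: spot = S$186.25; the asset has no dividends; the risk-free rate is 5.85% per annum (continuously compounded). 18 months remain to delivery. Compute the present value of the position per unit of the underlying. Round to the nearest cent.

Current fair forward for the remaining 18 months: F = S·e^(r·T), r = 0.0585
F = 186.25 · e^(0.0585 × 18/12) = 186.25 × 1.091715 = 203.3319
Value of long forward = (F − K)·e^(−rT) = (203.3319 − 206.36) · e^(−0.0585·18/12)
= -3.0281 × 0.915990 = -2.77

-S$2.77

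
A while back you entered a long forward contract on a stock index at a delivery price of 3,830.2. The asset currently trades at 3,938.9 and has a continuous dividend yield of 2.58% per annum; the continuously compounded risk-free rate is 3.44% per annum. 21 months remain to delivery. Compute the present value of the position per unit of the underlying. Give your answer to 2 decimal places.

Current fair forward for the remaining 21 months: F = S·e^((r − q)·T), (r − q) = 0.0344 − 0.0258 = 0.0086
F = 3938.9 · e^(0.0086 × 21/12) = 3938.9 × 1.01516382 = 3998.6288
Value of long forward = (F − K)·e^(−rT) = (3998.6288 − 3830.2) · e^(−0.0344·21/12)
= 168.4288 × 0.94157620 = 158.59

158.59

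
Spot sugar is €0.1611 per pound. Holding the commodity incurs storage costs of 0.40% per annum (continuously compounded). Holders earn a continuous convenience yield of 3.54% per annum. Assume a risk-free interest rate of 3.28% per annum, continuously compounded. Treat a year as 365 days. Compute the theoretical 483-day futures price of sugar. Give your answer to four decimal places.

Net carry = r + u − y = 0.0328 + 0.0040 − 0.0354 = 0.0014
F = S·e^((r+u−y)T) = 0.1611 · e^(0.0014 × 483/365) = 0.1611 · e^0.001853
= 0.1611 × 1.001855 = €0.1614 per pound

€0.1614 per pound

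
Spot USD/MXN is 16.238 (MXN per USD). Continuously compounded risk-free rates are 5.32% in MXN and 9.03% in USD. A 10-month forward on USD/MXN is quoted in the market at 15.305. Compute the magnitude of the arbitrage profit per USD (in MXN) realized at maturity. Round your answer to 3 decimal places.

Fair forward: F* = S·e^(carry·T), with carry = (r_MXN − r_USD) = 0.0532 − 0.0903 = -0.0371
F* = 16.238 · e^(-0.0371 × 10/12) = 16.238 · e^-0.030917 = 16.238 × 0.969556 = 15.7437
Market 15.305 < fair 15.7437: forward underpriced → reverse cash-and-carry (short spot, go long the forward).
At maturity, profit = |F_mkt − F*| = |15.305 − 15.7437| = 0.439 per USD (in MXN)

0.439 per USD (in MXN)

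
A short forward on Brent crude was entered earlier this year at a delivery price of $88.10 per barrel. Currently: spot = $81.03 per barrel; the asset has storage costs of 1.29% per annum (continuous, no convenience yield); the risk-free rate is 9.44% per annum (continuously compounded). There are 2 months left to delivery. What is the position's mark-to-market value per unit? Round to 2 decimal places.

Current fair forward for the remaining 2 months: F = S·e^((r + u)·T), (r + u) = 0.0944 + 0.0129 = 0.1073
F = 81.03 · e^(0.1073 × 2/12) = 81.03 × 1.018044 = 82.4921
Value of long forward = (F − K)·e^(−rT) = (82.4921 − 88.10) · e^(−0.0944·2/12)
= -5.6079 × 0.984390 = -5.52
Short position value = −(long value) = $5.52

$5.52 per barrel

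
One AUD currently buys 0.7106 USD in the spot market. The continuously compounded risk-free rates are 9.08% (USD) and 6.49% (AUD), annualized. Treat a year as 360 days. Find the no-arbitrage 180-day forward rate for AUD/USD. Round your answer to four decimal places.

0.7199

F = S·e^((r_USD − r_AUD)T) = 0.7106 · e^((0.0908 − 0.0649) × 180/360)
= 0.7106 · e^0.012950 = 0.7106 × 1.013034
F = 0.7199 USD per AUD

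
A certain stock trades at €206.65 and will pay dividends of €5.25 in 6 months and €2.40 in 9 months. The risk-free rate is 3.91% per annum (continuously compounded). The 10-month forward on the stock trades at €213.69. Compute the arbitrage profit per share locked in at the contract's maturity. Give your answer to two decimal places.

€7.92 per share

PV(dividends) I = 5.25·e^(−0.0391·6/12) + 2.40·e^(−0.0391·9/12) = 7.4790
Fair forward F* = (S − I)·e^(rT) = (206.65 − 7.4790)·e^0.032583 = 199.1710 × 1.033120 = 205.7675
Market €213.69 > fair 205.7675: forward overpriced → cash-and-carry (borrow at r, buy the stock and collect the dividends, short the forward).
Profit at T = |F_mkt − F*| = |213.69 − 205.7675| = €7.92 per share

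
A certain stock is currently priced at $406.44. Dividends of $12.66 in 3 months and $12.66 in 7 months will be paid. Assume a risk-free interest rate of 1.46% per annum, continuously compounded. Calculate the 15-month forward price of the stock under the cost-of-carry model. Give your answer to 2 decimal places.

$388.30

PV(dividends) I = 12.66·e^(−0.0146·3/12) + 12.66·e^(−0.0146·7/12)
I = 12.6139 + 12.5526 = 25.1665
F = (S − I)·e^(rT) = (406.44 − 25.1665) · e^(0.0146·15/12)
= 381.2735 · e^0.018250 = 381.2735 × 1.018418 = $388.30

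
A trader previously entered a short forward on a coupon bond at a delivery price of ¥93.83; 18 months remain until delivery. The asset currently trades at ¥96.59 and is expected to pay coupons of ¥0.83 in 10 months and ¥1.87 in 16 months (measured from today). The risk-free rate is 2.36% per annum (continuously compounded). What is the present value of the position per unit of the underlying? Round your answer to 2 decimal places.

-¥3.40

PV(remaining coupons) I = 0.83·e^(−0.0236·10/12) + 1.87·e^(−0.0236·16/12) = 2.6259
Current forward F = (S − I)·e^(rT) = (96.59 − 2.6259)·e^(0.0236·18/12) = 93.9641 × 1.036034 = 97.3500
Value (long) = (F − K)·e^(−rT) = (97.3500 − 93.83) × 0.965219 = 3.3976
Short position value = −(long value) = -¥3.40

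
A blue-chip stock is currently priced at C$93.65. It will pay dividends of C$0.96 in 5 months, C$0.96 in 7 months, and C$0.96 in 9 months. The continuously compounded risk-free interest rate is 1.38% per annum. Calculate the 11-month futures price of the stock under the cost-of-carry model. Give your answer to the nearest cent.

C$91.95

PV(dividends) I = 0.96·e^(−0.0138·5/12) + 0.96·e^(−0.0138·7/12) + 0.96·e^(−0.0138·9/12)
I = 0.9545 + 0.9523 + 0.9501 = 2.8569
F = (S − I)·e^(rT) = (93.65 − 2.8569) · e^(0.0138·11/12)
= 90.7931 · e^0.012650 = 90.7931 × 1.012730 = C$91.95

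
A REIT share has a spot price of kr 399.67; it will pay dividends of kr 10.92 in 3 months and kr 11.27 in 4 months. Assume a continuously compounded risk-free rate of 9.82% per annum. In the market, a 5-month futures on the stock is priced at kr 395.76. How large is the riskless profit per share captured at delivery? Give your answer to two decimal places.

PV(dividends) I = 10.92·e^(−0.0982·3/12) + 11.27·e^(−0.0982·4/12) = 21.5622
Fair futures F* = (S − I)·e^(rT) = (399.67 − 21.5622)·e^0.040917 = 378.1078 × 1.041766 = 393.8999
Market kr 395.76 > fair 393.8999: forward overpriced → cash-and-carry (borrow at r, buy the stock and collect the dividends, short the forward).
Profit at T = |F_mkt − F*| = |395.76 − 393.8999| = kr 1.86 per share

kr 1.86 per share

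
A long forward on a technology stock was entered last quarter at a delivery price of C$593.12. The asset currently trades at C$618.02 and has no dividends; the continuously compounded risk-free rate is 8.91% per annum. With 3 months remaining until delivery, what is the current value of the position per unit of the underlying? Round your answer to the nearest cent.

C$37.97

Current fair forward for the remaining 3 months: F = S·e^(r·T), r = 0.0891
F = 618.02 · e^(0.0891 × 3/12) = 618.02 × 1.022525 = 631.9409
Value of long forward = (F − K)·e^(−rT) = (631.9409 − 593.12) · e^(−0.0891·3/12)
= 38.8209 × 0.977971 = 37.97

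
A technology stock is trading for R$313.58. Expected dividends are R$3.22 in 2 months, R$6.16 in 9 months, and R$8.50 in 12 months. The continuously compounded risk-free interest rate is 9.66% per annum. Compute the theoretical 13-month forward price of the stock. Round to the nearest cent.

PV(dividends) I = 3.22·e^(−0.0966·2/12) + 6.16·e^(−0.0966·9/12) + 8.50·e^(−0.0966·12/12)
I = 3.1686 + 5.7295 + 7.7173 = 16.6154
F = (S − I)·e^(rT) = (313.58 − 16.6154) · e^(0.0966·13/12)
= 296.9646 · e^0.104650 = 296.9646 × 1.110322 = R$329.73

R$329.73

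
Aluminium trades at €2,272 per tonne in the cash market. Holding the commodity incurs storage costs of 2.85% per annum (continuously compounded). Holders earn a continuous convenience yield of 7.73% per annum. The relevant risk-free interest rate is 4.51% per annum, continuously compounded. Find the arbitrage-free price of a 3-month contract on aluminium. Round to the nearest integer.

€2,270 per tonne

Net carry = r + u − y = 0.0451 + 0.0285 − 0.0773 = -0.0037
F = S·e^((r+u−y)T) = 2272 · e^(-0.0037 × 3/12) = 2272 · e^-0.000925
= 2272 × 0.999075 = €2,270 per tonne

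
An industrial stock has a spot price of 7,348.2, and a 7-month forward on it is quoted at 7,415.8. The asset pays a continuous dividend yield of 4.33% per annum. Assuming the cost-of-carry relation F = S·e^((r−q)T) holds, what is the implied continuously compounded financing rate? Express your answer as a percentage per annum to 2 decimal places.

From F = S·e^((r−q)T): (r − q) = ln(F/S)/T
ln(7415.8/7348.2) = ln(1.009200) = 0.009158
(r − q) = 0.009158 / (7/12) = 0.015699
r = ln(F/S)/T + q = 0.015699 + 0.0433 = 0.058999
r = 5.90%

5.90%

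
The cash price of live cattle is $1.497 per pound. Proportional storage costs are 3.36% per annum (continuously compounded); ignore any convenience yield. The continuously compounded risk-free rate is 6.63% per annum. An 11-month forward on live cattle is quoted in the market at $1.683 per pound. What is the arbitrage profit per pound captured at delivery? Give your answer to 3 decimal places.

Fair forward: F* = S·e^(carry·T), with carry = (r + u) = 0.0663 + 0.0336 = 0.0999
F* = 1.497 · e^(0.0999 × 11/12) = 1.497 · e^0.091575 = 1.497 × 1.095899 = $1.6406
Market $1.683 > fair $1.6406: forward overpriced → cash-and-carry (buy spot, short the forward).
At maturity, profit = |F_mkt − F*| = |1.683 − 1.6406| = $0.042 per pound

$0.042 per pound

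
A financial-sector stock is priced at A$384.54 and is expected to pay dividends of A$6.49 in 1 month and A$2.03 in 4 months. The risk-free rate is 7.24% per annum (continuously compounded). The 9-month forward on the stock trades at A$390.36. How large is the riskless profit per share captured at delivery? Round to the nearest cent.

A$6.73 per share

PV(dividends) I = 6.49·e^(−0.0724·1/12) + 2.03·e^(−0.0724·4/12) = 8.4326
Fair forward F* = (S − I)·e^(rT) = (384.54 − 8.4326)·e^0.054300 = 376.1074 × 1.055801 = 397.0946
Market A$390.36 < fair 397.0946: forward underpriced → reverse cash-and-carry (short the stock, invest proceeds at r, pay the dividends, go long the forward).
Profit at T = |F_mkt − F*| = |390.36 − 397.0946| = A$6.73 per share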